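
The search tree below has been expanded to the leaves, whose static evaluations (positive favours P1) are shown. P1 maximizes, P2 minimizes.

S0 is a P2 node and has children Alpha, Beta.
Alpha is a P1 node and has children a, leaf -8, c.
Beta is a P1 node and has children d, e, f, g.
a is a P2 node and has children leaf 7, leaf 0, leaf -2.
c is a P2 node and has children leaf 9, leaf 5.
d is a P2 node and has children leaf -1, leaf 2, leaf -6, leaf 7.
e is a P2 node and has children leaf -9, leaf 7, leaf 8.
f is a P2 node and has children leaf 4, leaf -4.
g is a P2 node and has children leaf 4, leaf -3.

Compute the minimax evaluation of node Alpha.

a (P2): min(7, 0, -2) = -2
c (P2): min(9, 5) = 5
Alpha (P1): max(-2, -8, 5) = 5

5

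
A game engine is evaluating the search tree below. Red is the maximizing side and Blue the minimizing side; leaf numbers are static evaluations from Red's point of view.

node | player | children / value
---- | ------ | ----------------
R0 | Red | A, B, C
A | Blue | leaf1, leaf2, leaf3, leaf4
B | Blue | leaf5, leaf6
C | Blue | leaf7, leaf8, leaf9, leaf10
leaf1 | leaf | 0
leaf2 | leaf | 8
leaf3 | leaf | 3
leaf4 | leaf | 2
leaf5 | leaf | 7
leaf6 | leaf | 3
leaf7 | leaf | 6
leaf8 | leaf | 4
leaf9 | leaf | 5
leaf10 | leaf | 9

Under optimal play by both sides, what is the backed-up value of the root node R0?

4

A (Blue): min(0, 8, 3, 2) = 0
B (Blue): min(7, 3) = 3
C (Blue): min(6, 4, 5, 9) = 4
R0 (Red): max(0, 3, 4) = 4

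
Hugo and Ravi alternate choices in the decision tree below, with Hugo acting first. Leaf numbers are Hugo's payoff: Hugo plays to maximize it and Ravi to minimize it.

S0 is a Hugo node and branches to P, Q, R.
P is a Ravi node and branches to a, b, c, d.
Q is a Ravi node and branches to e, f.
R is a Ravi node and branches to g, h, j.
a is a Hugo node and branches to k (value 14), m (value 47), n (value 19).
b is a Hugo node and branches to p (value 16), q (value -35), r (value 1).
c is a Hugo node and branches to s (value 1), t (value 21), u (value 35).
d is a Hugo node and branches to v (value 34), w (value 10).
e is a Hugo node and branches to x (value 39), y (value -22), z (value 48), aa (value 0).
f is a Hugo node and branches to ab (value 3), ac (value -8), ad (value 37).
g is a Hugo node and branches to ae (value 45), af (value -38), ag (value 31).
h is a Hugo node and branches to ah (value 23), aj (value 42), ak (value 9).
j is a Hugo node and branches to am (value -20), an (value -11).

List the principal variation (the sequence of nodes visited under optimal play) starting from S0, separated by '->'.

a (Hugo): max(14, 47, 19) = 47
b (Hugo): max(16, -35, 1) = 16
c (Hugo): max(1, 21, 35) = 35
d (Hugo): max(34, 10) = 34
P (Ravi): min(47, 16, 35, 34) = 16
e (Hugo): max(39, -22, 48, 0) = 48
f (Hugo): max(3, -8, 37) = 37
Q (Ravi): min(48, 37) = 37
g (Hugo): max(45, -38, 31) = 45
h (Hugo): max(23, 42, 9) = 42
j (Hugo): max(-20, -11) = -11
R (Ravi): min(45, 42, -11) = -11
S0 (Hugo): max(16, 37, -11) = 37
At S0, Hugo picks Q (highest: 37).
At Q, Ravi picks f (lowest: 37).
At f, Hugo picks ad (highest: 37).
Terminal value 37.

S0 -> Q -> f -> ad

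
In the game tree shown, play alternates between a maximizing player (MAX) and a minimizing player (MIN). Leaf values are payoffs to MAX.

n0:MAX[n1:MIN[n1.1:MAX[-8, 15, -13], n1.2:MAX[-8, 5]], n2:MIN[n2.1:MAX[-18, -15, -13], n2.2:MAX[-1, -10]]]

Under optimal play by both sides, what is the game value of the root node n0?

5

n1.1 (MAX): max(-8, 15, -13) = 15
n1.2 (MAX): max(-8, 5) = 5
n1 (MIN): min(15, 5) = 5
n2.1 (MAX): max(-18, -15, -13) = -13
n2.2 (MAX): max(-1, -10) = -1
n2 (MIN): min(-13, -1) = -13
n0 (MAX): max(5, -13) = 5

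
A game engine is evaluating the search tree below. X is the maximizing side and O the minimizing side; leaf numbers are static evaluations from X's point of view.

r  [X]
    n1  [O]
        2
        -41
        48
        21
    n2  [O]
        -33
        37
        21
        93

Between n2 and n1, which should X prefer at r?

n2 (O): min(-33, 37, 21, 93) = -33
n1 (O): min(2, -41, 48, 21) = -41
X prefers the higher value; n2=-33, n1=-41. n2 is better since -33 > -41.

n2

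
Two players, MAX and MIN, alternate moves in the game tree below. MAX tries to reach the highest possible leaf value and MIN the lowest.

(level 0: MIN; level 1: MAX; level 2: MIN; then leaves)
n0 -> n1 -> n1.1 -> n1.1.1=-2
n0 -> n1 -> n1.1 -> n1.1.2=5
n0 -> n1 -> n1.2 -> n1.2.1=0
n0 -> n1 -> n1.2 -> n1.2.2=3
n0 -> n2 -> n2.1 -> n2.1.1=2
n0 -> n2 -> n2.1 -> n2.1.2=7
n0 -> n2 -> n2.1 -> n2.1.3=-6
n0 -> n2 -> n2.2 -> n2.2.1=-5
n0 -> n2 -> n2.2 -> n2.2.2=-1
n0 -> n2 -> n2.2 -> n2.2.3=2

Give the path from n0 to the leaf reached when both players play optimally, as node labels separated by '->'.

n0 -> n2 -> n2.2 -> n2.2.1

n1.1 (MIN): min(-2, 5) = -2
n1.2 (MIN): min(0, 3) = 0
n1 (MAX): max(-2, 0) = 0
n2.1 (MIN): min(2, 7, -6) = -6
n2.2 (MIN): min(-5, -1, 2) = -5
n2 (MAX): max(-6, -5) = -5
n0 (MIN): min(0, -5) = -5
At n0, MIN picks n2 (lowest: -5).
At n2, MAX picks n2.2 (highest: -5).
At n2.2, MIN picks n2.2.1 (lowest: -5).
Terminal value -5.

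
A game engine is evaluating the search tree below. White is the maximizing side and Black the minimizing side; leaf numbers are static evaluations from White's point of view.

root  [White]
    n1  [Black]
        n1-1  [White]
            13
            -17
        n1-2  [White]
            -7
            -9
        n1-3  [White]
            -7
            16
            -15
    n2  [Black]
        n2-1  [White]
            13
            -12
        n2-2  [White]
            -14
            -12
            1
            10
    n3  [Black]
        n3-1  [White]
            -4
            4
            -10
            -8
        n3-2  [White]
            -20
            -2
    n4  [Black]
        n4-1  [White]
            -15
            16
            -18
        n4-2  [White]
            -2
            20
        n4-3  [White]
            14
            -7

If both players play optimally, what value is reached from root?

n1-1 (White): max(13, -17) = 13
n1-2 (White): max(-7, -9) = -7
n1-3 (White): max(-7, 16, -15) = 16
n1 (Black): min(13, -7, 16) = -7
n2-1 (White): max(13, -12) = 13
n2-2 (White): max(-14, -12, 1, 10) = 10
n2 (Black): min(13, 10) = 10
n3-1 (White): max(-4, 4, -10, -8) = 4
n3-2 (White): max(-20, -2) = -2
n3 (Black): min(4, -2) = -2
n4-1 (White): max(-15, 16, -18) = 16
n4-2 (White): max(-2, 20) = 20
n4-3 (White): max(14, -7) = 14
n4 (Black): min(16, 20, 14) = 14
root (White): max(-7, 10, -2, 14) = 14

14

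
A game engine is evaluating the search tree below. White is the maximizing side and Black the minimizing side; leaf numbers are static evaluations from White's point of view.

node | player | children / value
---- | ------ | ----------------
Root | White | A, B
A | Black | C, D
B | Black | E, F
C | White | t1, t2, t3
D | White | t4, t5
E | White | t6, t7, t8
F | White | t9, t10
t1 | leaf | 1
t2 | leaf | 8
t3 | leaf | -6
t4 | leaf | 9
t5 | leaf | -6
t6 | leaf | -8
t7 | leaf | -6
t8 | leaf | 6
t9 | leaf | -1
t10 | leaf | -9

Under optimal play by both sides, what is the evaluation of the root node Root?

C (White): max(1, 8, -6) = 8
D (White): max(9, -6) = 9
A (Black): min(8, 9) = 8
E (White): max(-8, -6, 6) = 6
F (White): max(-1, -9) = -1
B (Black): min(6, -1) = -1
Root (White): max(8, -1) = 8

8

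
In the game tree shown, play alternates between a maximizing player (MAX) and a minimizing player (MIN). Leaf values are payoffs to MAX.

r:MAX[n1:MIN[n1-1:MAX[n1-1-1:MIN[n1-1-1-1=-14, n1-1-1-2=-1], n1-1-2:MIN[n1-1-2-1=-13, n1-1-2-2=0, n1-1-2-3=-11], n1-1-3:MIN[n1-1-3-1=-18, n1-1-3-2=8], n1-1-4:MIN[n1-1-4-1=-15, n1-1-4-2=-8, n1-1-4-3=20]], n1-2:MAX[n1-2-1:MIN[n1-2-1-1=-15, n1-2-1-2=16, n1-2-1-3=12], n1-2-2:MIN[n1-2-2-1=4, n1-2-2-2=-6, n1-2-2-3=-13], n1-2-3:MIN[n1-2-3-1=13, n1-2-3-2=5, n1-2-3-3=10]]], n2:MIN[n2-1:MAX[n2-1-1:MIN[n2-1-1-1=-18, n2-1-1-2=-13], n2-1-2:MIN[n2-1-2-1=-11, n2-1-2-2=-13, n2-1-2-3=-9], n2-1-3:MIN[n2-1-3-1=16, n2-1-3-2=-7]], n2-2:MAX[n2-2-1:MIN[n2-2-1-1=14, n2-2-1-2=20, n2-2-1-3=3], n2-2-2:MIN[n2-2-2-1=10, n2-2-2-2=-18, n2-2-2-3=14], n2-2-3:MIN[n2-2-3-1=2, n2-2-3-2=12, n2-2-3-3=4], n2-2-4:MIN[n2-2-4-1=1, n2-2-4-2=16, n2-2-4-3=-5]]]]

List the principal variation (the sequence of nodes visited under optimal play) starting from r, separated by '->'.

r -> n2 -> n2-1 -> n2-1-3 -> n2-1-3-2

n1-1-1 (MIN): min(-14, -1) = -14
n1-1-2 (MIN): min(-13, 0, -11) = -13
n1-1-3 (MIN): min(-18, 8) = -18
n1-1-4 (MIN): min(-15, -8, 20) = -15
n1-1 (MAX): max(-14, -13, -18, -15) = -13
n1-2-1 (MIN): min(-15, 16, 12) = -15
n1-2-2 (MIN): min(4, -6, -13) = -13
n1-2-3 (MIN): min(13, 5, 10) = 5
n1-2 (MAX): max(-15, -13, 5) = 5
n1 (MIN): min(-13, 5) = -13
n2-1-1 (MIN): min(-18, -13) = -18
n2-1-2 (MIN): min(-11, -13, -9) = -13
n2-1-3 (MIN): min(16, -7) = -7
n2-1 (MAX): max(-18, -13, -7) = -7
n2-2-1 (MIN): min(14, 20, 3) = 3
n2-2-2 (MIN): min(10, -18, 14) = -18
n2-2-3 (MIN): min(2, 12, 4) = 2
n2-2-4 (MIN): min(1, 16, -5) = -5
n2-2 (MAX): max(3, -18, 2, -5) = 3
n2 (MIN): min(-7, 3) = -7
r (MAX): max(-13, -7) = -7
At r, MAX picks n2 (highest: -7).
At n2, MIN picks n2-1 (lowest: -7).
At n2-1, MAX picks n2-1-3 (highest: -7).
At n2-1-3, MIN picks n2-1-3-2 (lowest: -7).
Terminal value -7.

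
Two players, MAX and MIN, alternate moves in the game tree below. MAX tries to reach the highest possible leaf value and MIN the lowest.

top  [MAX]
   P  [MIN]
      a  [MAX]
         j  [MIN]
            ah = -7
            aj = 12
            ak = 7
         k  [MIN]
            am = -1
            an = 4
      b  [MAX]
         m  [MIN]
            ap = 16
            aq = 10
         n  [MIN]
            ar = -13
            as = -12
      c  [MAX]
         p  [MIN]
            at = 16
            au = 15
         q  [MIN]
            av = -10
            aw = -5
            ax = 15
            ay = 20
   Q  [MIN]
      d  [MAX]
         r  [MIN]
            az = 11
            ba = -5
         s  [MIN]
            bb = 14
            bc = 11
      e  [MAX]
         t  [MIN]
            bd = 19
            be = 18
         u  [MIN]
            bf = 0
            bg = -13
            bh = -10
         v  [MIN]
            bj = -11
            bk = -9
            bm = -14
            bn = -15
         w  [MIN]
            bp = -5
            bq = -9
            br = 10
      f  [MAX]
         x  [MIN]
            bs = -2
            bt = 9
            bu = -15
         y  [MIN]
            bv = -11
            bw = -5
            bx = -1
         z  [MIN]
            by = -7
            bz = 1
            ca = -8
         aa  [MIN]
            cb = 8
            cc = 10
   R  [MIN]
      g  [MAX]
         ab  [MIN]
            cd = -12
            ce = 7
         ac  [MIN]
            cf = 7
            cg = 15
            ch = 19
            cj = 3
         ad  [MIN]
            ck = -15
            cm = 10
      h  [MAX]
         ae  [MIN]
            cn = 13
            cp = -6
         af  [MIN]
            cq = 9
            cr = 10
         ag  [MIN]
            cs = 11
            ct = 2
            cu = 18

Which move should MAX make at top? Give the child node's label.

Q

j (MIN): min(-7, 12, 7) = -7
k (MIN): min(-1, 4) = -1
a (MAX): max(-7, -1) = -1
m (MIN): min(16, 10) = 10
n (MIN): min(-13, -12) = -13
b (MAX): max(10, -13) = 10
p (MIN): min(16, 15) = 15
q (MIN): min(-10, -5, 15, 20) = -10
c (MAX): max(15, -10) = 15
P (MIN): min(-1, 10, 15) = -1
r (MIN): min(11, -5) = -5
s (MIN): min(14, 11) = 11
d (MAX): max(-5, 11) = 11
t (MIN): min(19, 18) = 18
u (MIN): min(0, -13, -10) = -13
v (MIN): min(-11, -9, -14, -15) = -15
w (MIN): min(-5, -9, 10) = -9
e (MAX): max(18, -13, -15, -9) = 18
x (MIN): min(-2, 9, -15) = -15
y (MIN): min(-11, -5, -1) = -11
z (MIN): min(-7, 1, -8) = -8
aa (MIN): min(8, 10) = 8
f (MAX): max(-15, -11, -8, 8) = 8
Q (MIN): min(11, 18, 8) = 8
ab (MIN): min(-12, 7) = -12
ac (MIN): min(7, 15, 19, 3) = 3
ad (MIN): min(-15, 10) = -15
g (MAX): max(-12, 3, -15) = 3
ae (MIN): min(13, -6) = -6
af (MIN): min(9, 10) = 9
ag (MIN): min(11, 2, 18) = 2
h (MAX): max(-6, 9, 2) = 9
R (MIN): min(3, 9) = 3
top (MAX): max(-1, 8, 3) = 8
MAX at top wants the highest of {P=-1, Q=8, R=3}, so chooses Q.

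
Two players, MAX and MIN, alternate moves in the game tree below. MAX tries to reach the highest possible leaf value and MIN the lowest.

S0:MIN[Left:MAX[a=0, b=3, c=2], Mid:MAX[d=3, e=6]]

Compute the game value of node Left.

3

Left (MAX): max(0, 3, 2) = 3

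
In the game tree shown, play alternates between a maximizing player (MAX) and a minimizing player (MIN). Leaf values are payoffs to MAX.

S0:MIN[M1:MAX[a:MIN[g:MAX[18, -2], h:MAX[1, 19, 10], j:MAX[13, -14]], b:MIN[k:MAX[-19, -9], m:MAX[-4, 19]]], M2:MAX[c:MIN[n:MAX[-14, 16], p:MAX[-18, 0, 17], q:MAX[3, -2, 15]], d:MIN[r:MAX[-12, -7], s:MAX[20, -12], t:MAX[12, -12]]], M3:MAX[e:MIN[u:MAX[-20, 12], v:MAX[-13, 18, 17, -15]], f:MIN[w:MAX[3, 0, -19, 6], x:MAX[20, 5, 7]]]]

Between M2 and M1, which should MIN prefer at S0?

n (MAX): max(-14, 16) = 16
p (MAX): max(-18, 0, 17) = 17
q (MAX): max(3, -2, 15) = 15
c (MIN): min(16, 17, 15) = 15
r (MAX): max(-12, -7) = -7
s (MAX): max(20, -12) = 20
t (MAX): max(12, -12) = 12
d (MIN): min(-7, 20, 12) = -7
M2 (MAX): max(15, -7) = 15
g (MAX): max(18, -2) = 18
h (MAX): max(1, 19, 10) = 19
j (MAX): max(13, -14) = 13
a (MIN): min(18, 19, 13) = 13
k (MAX): max(-19, -9) = -9
m (MAX): max(-4, 19) = 19
b (MIN): min(-9, 19) = -9
M1 (MAX): max(13, -9) = 13
MIN prefers the lower value; M2=15, M1=13. M1 is better since 13 < 15.

M1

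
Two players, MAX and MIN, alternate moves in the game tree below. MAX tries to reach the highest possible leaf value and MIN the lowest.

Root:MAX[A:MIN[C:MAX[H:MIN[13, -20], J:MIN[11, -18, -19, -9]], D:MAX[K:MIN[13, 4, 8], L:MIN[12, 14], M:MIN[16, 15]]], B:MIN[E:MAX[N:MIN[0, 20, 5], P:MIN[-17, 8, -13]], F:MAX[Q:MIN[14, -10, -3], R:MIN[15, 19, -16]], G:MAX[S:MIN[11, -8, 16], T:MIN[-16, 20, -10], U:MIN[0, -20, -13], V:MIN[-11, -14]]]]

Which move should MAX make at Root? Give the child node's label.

B

H (MIN): min(13, -20) = -20
J (MIN): min(11, -18, -19, -9) = -19
C (MAX): max(-20, -19) = -19
K (MIN): min(13, 4, 8) = 4
L (MIN): min(12, 14) = 12
M (MIN): min(16, 15) = 15
D (MAX): max(4, 12, 15) = 15
A (MIN): min(-19, 15) = -19
N (MIN): min(0, 20, 5) = 0
P (MIN): min(-17, 8, -13) = -17
E (MAX): max(0, -17) = 0
Q (MIN): min(14, -10, -3) = -10
R (MIN): min(15, 19, -16) = -16
F (MAX): max(-10, -16) = -10
S (MIN): min(11, -8, 16) = -8
T (MIN): min(-16, 20, -10) = -16
U (MIN): min(0, -20, -13) = -20
V (MIN): min(-11, -14) = -14
G (MAX): max(-8, -16, -20, -14) = -8
B (MIN): min(0, -10, -8) = -10
Root (MAX): max(-19, -10) = -10
MAX at Root wants the highest of {A=-19, B=-10}, so chooses B.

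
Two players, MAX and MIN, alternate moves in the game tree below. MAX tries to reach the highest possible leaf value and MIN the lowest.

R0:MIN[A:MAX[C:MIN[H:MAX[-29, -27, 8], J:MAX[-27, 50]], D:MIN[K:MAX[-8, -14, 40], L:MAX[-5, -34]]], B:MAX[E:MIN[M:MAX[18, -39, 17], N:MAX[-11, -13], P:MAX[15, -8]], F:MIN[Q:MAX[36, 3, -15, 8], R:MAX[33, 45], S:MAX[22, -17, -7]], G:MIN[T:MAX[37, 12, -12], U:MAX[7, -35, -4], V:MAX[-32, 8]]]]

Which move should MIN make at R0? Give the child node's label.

A

H (MAX): max(-29, -27, 8) = 8
J (MAX): max(-27, 50) = 50
C (MIN): min(8, 50) = 8
K (MAX): max(-8, -14, 40) = 40
L (MAX): max(-5, -34) = -5
D (MIN): min(40, -5) = -5
A (MAX): max(8, -5) = 8
M (MAX): max(18, -39, 17) = 18
N (MAX): max(-11, -13) = -11
P (MAX): max(15, -8) = 15
E (MIN): min(18, -11, 15) = -11
Q (MAX): max(36, 3, -15, 8) = 36
R (MAX): max(33, 45) = 45
S (MAX): max(22, -17, -7) = 22
F (MIN): min(36, 45, 22) = 22
T (MAX): max(37, 12, -12) = 37
U (MAX): max(7, -35, -4) = 7
V (MAX): max(-32, 8) = 8
G (MIN): min(37, 7, 8) = 7
B (MAX): max(-11, 22, 7) = 22
R0 (MIN): min(8, 22) = 8
MIN at R0 wants the lowest of {A=8, B=22}, so chooses A.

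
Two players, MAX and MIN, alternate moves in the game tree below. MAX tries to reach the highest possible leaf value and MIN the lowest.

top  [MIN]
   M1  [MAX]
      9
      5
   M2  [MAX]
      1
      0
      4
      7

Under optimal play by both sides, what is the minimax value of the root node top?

M1 (MAX): max(9, 5) = 9
M2 (MAX): max(1, 0, 4, 7) = 7
top (MIN): min(9, 7) = 7

7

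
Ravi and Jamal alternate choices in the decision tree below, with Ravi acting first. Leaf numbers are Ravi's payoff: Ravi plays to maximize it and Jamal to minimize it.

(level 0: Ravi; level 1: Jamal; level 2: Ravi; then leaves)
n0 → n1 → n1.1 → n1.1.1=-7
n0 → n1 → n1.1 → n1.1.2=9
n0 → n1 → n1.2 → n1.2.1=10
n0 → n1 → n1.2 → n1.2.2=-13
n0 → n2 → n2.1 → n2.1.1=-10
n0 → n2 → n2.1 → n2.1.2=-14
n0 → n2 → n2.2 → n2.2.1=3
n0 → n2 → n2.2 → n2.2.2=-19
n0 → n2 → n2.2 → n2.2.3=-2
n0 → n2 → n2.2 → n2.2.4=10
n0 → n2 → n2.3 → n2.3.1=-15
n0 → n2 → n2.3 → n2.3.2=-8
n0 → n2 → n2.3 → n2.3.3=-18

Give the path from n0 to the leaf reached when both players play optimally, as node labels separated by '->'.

n0 -> n1 -> n1.1 -> n1.1.2

n1.1 (Ravi): max(-7, 9) = 9
n1.2 (Ravi): max(10, -13) = 10
n1 (Jamal): min(9, 10) = 9
n2.1 (Ravi): max(-10, -14) = -10
n2.2 (Ravi): max(3, -19, -2, 10) = 10
n2.3 (Ravi): max(-15, -8, -18) = -8
n2 (Jamal): min(-10, 10, -8) = -10
n0 (Ravi): max(9, -10) = 9
At n0, Ravi picks n1 (highest: 9).
At n1, Jamal picks n1.1 (lowest: 9).
At n1.1, Ravi picks n1.1.2 (highest: 9).
Terminal value 9.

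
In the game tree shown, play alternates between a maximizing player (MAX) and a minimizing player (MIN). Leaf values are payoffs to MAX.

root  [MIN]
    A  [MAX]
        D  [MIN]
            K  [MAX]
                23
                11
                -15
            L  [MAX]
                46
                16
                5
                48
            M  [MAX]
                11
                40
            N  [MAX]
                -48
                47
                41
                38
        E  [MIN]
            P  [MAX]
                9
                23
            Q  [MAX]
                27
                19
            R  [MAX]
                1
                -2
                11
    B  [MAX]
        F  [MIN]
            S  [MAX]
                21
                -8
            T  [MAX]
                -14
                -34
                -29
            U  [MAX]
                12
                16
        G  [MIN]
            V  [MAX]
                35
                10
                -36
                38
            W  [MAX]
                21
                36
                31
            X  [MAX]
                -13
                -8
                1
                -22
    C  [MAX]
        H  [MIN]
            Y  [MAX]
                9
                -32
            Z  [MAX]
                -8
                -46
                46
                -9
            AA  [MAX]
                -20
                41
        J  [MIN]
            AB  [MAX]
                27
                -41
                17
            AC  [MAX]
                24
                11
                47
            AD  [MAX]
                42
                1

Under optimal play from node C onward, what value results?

27

Y (MAX): max(9, -32) = 9
Z (MAX): max(-8, -46, 46, -9) = 46
AA (MAX): max(-20, 41) = 41
H (MIN): min(9, 46, 41) = 9
AB (MAX): max(27, -41, 17) = 27
AC (MAX): max(24, 11, 47) = 47
AD (MAX): max(42, 1) = 42
J (MIN): min(27, 47, 42) = 27
C (MAX): max(9, 27) = 27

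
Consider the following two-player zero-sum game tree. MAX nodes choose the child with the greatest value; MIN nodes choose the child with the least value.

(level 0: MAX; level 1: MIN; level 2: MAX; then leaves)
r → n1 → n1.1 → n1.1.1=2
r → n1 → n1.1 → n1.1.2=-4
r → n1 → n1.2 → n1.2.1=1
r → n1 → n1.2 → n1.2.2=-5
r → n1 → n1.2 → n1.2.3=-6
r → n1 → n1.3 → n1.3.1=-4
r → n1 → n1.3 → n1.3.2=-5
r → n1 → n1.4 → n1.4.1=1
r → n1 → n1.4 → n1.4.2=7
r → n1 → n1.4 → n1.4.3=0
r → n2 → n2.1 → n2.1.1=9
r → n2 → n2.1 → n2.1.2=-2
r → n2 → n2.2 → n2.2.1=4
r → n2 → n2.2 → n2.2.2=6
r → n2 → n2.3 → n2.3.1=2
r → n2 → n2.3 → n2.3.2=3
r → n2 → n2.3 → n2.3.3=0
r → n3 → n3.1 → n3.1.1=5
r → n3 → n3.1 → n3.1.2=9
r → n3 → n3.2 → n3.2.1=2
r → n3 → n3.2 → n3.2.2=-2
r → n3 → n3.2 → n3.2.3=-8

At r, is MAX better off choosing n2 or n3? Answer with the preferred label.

n2.1 (MAX): max(9, -2) = 9
n2.2 (MAX): max(4, 6) = 6
n2.3 (MAX): max(2, 3, 0) = 3
n2 (MIN): min(9, 6, 3) = 3
n3.1 (MAX): max(5, 9) = 9
n3.2 (MAX): max(2, -2, -8) = 2
n3 (MIN): min(9, 2) = 2
MAX prefers the higher value; n2=3, n3=2. n2 is better since 3 > 2.

n2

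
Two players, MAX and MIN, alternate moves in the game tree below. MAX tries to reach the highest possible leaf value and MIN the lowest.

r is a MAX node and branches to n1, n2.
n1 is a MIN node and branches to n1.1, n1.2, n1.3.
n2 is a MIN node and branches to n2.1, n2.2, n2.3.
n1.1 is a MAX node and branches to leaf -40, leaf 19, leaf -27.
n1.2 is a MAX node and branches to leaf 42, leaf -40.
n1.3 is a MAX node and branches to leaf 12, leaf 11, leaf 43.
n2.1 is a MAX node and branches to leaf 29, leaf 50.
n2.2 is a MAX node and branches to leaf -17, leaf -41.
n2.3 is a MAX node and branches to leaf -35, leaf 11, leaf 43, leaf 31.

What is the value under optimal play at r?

19

n1.1 (MAX): max(-40, 19, -27) = 19
n1.2 (MAX): max(42, -40) = 42
n1.3 (MAX): max(12, 11, 43) = 43
n1 (MIN): min(19, 42, 43) = 19
n2.1 (MAX): max(29, 50) = 50
n2.2 (MAX): max(-17, -41) = -17
n2.3 (MAX): max(-35, 11, 43, 31) = 43
n2 (MIN): min(50, -17, 43) = -17
r (MAX): max(19, -17) = 19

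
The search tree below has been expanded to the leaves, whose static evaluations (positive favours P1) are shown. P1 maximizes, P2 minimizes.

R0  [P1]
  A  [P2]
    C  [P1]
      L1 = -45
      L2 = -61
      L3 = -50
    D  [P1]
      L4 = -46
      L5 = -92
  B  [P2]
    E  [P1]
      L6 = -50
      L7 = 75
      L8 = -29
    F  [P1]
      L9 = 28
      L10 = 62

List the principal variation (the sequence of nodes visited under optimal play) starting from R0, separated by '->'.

C (P1): max(-45, -61, -50) = -45
D (P1): max(-46, -92) = -46
A (P2): min(-45, -46) = -46
E (P1): max(-50, 75, -29) = 75
F (P1): max(28, 62) = 62
B (P2): min(75, 62) = 62
R0 (P1): max(-46, 62) = 62
At R0, P1 picks B (highest: 62).
At B, P2 picks F (lowest: 62).
At F, P1 picks L10 (highest: 62).
Terminal value 62.

R0 -> B -> F -> L10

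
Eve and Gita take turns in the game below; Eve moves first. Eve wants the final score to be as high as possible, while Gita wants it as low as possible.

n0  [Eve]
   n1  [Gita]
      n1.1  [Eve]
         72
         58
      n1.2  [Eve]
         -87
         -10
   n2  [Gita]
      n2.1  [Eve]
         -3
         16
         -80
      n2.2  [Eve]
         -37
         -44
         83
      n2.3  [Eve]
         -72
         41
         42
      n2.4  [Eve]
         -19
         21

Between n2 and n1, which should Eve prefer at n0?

n2.1 (Eve): max(-3, 16, -80) = 16
n2.2 (Eve): max(-37, -44, 83) = 83
n2.3 (Eve): max(-72, 41, 42) = 42
n2.4 (Eve): max(-19, 21) = 21
n2 (Gita): min(16, 83, 42, 21) = 16
n1.1 (Eve): max(72, 58) = 72
n1.2 (Eve): max(-87, -10) = -10
n1 (Gita): min(72, -10) = -10
Eve prefers the higher value; n2=16, n1=-10. n2 is better since 16 > -10.

n2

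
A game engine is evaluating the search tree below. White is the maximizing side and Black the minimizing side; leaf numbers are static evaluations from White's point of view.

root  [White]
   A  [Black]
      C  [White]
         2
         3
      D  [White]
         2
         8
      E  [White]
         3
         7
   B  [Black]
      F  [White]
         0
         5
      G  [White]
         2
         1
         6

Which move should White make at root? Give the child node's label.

B

C (White): max(2, 3) = 3
D (White): max(2, 8) = 8
E (White): max(3, 7) = 7
A (Black): min(3, 8, 7) = 3
F (White): max(0, 5) = 5
G (White): max(2, 1, 6) = 6
B (Black): min(5, 6) = 5
root (White): max(3, 5) = 5
White at root wants the highest of {A=3, B=5}, so chooses B.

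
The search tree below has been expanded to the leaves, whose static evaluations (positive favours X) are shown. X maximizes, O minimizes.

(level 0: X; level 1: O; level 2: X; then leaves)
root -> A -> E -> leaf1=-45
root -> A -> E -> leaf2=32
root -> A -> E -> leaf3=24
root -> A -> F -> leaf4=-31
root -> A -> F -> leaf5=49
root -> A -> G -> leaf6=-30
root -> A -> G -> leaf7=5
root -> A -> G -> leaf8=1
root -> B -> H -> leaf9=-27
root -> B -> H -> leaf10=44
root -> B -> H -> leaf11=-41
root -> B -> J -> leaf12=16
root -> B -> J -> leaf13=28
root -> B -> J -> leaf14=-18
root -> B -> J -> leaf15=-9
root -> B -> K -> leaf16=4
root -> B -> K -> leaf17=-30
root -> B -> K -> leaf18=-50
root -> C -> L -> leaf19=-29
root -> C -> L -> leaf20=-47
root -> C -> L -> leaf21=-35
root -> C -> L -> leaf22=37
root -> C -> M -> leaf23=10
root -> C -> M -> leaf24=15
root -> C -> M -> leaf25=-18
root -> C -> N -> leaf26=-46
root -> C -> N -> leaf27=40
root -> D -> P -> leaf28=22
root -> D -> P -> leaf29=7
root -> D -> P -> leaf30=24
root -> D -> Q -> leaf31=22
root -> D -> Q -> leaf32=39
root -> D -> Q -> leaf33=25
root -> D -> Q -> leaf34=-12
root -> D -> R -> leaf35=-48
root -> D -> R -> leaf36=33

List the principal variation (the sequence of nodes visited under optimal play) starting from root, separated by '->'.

root -> D -> P -> leaf30

E (X): max(-45, 32, 24) = 32
F (X): max(-31, 49) = 49
G (X): max(-30, 5, 1) = 5
A (O): min(32, 49, 5) = 5
H (X): max(-27, 44, -41) = 44
J (X): max(16, 28, -18, -9) = 28
K (X): max(4, -30, -50) = 4
B (O): min(44, 28, 4) = 4
L (X): max(-29, -47, -35, 37) = 37
M (X): max(10, 15, -18) = 15
N (X): max(-46, 40) = 40
C (O): min(37, 15, 40) = 15
P (X): max(22, 7, 24) = 24
Q (X): max(22, 39, 25, -12) = 39
R (X): max(-48, 33) = 33
D (O): min(24, 39, 33) = 24
root (X): max(5, 4, 15, 24) = 24
At root, X picks D (highest: 24).
At D, O picks P (lowest: 24).
At P, X picks leaf30 (highest: 24).
Terminal value 24.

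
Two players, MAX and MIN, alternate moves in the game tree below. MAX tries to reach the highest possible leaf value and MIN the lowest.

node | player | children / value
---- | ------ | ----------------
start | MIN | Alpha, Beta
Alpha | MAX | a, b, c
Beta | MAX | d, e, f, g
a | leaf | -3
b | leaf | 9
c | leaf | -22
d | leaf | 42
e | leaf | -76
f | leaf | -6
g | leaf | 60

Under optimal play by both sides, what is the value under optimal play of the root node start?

9

Alpha (MAX): max(-3, 9, -22) = 9
Beta (MAX): max(42, -76, -6, 60) = 60
start (MIN): min(9, 60) = 9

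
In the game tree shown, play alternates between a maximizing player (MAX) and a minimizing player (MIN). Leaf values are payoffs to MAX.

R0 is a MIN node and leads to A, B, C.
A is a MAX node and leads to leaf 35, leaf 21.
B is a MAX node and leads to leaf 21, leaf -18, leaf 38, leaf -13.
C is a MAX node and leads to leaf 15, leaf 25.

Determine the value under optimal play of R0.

A (MAX): max(35, 21) = 35
B (MAX): max(21, -18, 38, -13) = 38
C (MAX): max(15, 25) = 25
R0 (MIN): min(35, 38, 25) = 25

25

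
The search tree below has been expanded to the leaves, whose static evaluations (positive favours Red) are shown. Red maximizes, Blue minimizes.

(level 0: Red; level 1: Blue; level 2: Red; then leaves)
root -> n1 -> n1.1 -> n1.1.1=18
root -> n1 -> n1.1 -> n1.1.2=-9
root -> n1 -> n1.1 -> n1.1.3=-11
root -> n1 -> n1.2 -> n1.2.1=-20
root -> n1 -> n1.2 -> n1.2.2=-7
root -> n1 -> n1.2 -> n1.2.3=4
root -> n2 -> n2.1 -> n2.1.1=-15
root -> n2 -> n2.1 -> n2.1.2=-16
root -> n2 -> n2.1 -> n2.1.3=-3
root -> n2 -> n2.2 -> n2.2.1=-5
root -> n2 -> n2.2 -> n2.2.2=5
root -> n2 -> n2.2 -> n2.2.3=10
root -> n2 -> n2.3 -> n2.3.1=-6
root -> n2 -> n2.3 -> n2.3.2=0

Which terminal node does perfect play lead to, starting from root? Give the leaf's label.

n1.1 (Red): max(18, -9, -11) = 18
n1.2 (Red): max(-20, -7, 4) = 4
n1 (Blue): min(18, 4) = 4
n2.1 (Red): max(-15, -16, -3) = -3
n2.2 (Red): max(-5, 5, 10) = 10
n2.3 (Red): max(-6, 0) = 0
n2 (Blue): min(-3, 10, 0) = -3
root (Red): max(4, -3) = 4
At root, Red picks n1 (highest: 4).
At n1, Blue picks n1.2 (lowest: 4).
At n1.2, Red picks n1.2.3 (highest: 4).
Terminal value 4.

n1.2.3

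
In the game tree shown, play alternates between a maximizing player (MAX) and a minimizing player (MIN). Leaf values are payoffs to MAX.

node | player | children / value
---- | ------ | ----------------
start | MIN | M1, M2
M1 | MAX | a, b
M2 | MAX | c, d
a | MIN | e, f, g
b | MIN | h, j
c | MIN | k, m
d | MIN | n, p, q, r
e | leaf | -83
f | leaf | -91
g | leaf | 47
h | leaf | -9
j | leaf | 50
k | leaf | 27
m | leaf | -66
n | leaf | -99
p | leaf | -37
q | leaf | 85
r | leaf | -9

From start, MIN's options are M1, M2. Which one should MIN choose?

a (MIN): min(-83, -91, 47) = -91
b (MIN): min(-9, 50) = -9
M1 (MAX): max(-91, -9) = -9
c (MIN): min(27, -66) = -66
d (MIN): min(-99, -37, 85, -9) = -99
M2 (MAX): max(-66, -99) = -66
start (MIN): min(-9, -66) = -66
MIN at start wants the lowest of {M1=-9, M2=-66}, so chooses M2.

M2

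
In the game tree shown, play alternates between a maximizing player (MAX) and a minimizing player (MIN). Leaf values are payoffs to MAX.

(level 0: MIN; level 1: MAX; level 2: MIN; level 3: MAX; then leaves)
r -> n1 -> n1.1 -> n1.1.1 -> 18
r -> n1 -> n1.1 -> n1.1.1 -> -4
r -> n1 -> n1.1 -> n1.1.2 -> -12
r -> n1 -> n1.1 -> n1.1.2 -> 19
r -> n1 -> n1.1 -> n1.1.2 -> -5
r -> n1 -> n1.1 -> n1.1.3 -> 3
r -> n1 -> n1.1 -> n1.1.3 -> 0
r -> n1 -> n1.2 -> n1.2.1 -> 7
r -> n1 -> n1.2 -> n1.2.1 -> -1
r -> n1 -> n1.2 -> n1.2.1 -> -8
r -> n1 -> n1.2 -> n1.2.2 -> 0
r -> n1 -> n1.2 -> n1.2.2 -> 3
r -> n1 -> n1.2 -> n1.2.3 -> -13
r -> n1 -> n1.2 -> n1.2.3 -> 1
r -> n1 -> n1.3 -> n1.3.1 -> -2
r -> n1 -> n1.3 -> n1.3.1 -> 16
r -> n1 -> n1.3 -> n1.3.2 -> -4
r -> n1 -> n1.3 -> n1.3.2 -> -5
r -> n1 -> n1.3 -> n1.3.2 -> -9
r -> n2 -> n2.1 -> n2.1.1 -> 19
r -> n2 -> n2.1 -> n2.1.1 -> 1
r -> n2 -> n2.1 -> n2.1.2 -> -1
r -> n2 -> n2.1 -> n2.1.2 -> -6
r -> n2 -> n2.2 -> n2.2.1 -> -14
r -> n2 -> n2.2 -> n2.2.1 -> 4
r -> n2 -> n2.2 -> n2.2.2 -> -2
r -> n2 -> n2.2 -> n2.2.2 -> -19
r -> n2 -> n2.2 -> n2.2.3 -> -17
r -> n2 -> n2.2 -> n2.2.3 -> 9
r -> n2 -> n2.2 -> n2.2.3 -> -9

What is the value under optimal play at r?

n1.1.1 (MAX): max(18, -4) = 18
n1.1.2 (MAX): max(-12, 19, -5) = 19
n1.1.3 (MAX): max(3, 0) = 3
n1.1 (MIN): min(18, 19, 3) = 3
n1.2.1 (MAX): max(7, -1, -8) = 7
n1.2.2 (MAX): max(0, 3) = 3
n1.2.3 (MAX): max(-13, 1) = 1
n1.2 (MIN): min(7, 3, 1) = 1
n1.3.1 (MAX): max(-2, 16) = 16
n1.3.2 (MAX): max(-4, -5, -9) = -4
n1.3 (MIN): min(16, -4) = -4
n1 (MAX): max(3, 1, -4) = 3
n2.1.1 (MAX): max(19, 1) = 19
n2.1.2 (MAX): max(-1, -6) = -1
n2.1 (MIN): min(19, -1) = -1
n2.2.1 (MAX): max(-14, 4) = 4
n2.2.2 (MAX): max(-2, -19) = -2
n2.2.3 (MAX): max(-17, 9, -9) = 9
n2.2 (MIN): min(4, -2, 9) = -2
n2 (MAX): max(-1, -2) = -1
r (MIN): min(3, -1) = -1

-1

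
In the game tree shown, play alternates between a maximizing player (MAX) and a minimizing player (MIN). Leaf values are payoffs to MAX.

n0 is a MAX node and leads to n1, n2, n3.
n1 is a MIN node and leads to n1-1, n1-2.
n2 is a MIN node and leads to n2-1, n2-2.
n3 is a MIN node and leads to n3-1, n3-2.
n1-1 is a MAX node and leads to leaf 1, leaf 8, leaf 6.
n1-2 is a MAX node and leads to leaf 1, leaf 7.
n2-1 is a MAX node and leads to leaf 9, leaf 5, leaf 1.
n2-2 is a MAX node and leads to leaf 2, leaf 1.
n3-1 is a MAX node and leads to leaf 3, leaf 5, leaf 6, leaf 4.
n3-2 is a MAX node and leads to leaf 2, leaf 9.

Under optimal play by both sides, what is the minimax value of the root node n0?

n1-1 (MAX): max(1, 8, 6) = 8
n1-2 (MAX): max(1, 7) = 7
n1 (MIN): min(8, 7) = 7
n2-1 (MAX): max(9, 5, 1) = 9
n2-2 (MAX): max(2, 1) = 2
n2 (MIN): min(9, 2) = 2
n3-1 (MAX): max(3, 5, 6, 4) = 6
n3-2 (MAX): max(2, 9) = 9
n3 (MIN): min(6, 9) = 6
n0 (MAX): max(7, 2, 6) = 7

7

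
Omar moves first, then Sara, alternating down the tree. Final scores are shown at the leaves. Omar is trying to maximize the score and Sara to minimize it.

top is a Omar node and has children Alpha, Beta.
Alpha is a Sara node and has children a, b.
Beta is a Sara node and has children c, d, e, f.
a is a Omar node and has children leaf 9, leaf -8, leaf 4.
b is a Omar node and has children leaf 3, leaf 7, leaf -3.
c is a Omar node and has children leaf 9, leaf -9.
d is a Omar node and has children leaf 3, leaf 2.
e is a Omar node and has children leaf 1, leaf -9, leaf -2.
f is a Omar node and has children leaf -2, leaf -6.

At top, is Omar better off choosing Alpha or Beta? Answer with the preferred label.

a (Omar): max(9, -8, 4) = 9
b (Omar): max(3, 7, -3) = 7
Alpha (Sara): min(9, 7) = 7
c (Omar): max(9, -9) = 9
d (Omar): max(3, 2) = 3
e (Omar): max(1, -9, -2) = 1
f (Omar): max(-2, -6) = -2
Beta (Sara): min(9, 3, 1, -2) = -2
Omar prefers the higher value; Alpha=7, Beta=-2. Alpha is better since 7 > -2.

Alpha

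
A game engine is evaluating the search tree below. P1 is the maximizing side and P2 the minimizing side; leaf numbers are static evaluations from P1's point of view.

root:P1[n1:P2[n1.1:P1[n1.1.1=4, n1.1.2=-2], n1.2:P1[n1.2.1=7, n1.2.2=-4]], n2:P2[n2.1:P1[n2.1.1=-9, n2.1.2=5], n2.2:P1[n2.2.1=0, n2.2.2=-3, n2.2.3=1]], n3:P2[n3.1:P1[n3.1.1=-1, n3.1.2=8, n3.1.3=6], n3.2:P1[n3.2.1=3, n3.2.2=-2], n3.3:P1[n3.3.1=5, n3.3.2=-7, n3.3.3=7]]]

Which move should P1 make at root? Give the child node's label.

n1

n1.1 (P1): max(4, -2) = 4
n1.2 (P1): max(7, -4) = 7
n1 (P2): min(4, 7) = 4
n2.1 (P1): max(-9, 5) = 5
n2.2 (P1): max(0, -3, 1) = 1
n2 (P2): min(5, 1) = 1
n3.1 (P1): max(-1, 8, 6) = 8
n3.2 (P1): max(3, -2) = 3
n3.3 (P1): max(5, -7, 7) = 7
n3 (P2): min(8, 3, 7) = 3
root (P1): max(4, 1, 3) = 4
P1 at root wants the highest of {n1=4, n2=1, n3=3}, so chooses n1.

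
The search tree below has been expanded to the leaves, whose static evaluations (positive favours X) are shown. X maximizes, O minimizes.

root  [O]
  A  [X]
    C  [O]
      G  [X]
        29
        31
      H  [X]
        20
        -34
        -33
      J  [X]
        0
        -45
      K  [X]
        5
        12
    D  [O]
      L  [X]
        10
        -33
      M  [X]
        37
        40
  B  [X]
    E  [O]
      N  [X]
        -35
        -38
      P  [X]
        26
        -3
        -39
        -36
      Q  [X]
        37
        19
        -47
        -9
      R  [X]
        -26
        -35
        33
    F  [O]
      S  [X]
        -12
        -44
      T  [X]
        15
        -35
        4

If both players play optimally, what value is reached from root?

-12

G (X): max(29, 31) = 31
H (X): max(20, -34, -33) = 20
J (X): max(0, -45) = 0
K (X): max(5, 12) = 12
C (O): min(31, 20, 0, 12) = 0
L (X): max(10, -33) = 10
M (X): max(37, 40) = 40
D (O): min(10, 40) = 10
A (X): max(0, 10) = 10
N (X): max(-35, -38) = -35
P (X): max(26, -3, -39, -36) = 26
Q (X): max(37, 19, -47, -9) = 37
R (X): max(-26, -35, 33) = 33
E (O): min(-35, 26, 37, 33) = -35
S (X): max(-12, -44) = -12
T (X): max(15, -35, 4) = 15
F (O): min(-12, 15) = -12
B (X): max(-35, -12) = -12
root (O): min(10, -12) = -12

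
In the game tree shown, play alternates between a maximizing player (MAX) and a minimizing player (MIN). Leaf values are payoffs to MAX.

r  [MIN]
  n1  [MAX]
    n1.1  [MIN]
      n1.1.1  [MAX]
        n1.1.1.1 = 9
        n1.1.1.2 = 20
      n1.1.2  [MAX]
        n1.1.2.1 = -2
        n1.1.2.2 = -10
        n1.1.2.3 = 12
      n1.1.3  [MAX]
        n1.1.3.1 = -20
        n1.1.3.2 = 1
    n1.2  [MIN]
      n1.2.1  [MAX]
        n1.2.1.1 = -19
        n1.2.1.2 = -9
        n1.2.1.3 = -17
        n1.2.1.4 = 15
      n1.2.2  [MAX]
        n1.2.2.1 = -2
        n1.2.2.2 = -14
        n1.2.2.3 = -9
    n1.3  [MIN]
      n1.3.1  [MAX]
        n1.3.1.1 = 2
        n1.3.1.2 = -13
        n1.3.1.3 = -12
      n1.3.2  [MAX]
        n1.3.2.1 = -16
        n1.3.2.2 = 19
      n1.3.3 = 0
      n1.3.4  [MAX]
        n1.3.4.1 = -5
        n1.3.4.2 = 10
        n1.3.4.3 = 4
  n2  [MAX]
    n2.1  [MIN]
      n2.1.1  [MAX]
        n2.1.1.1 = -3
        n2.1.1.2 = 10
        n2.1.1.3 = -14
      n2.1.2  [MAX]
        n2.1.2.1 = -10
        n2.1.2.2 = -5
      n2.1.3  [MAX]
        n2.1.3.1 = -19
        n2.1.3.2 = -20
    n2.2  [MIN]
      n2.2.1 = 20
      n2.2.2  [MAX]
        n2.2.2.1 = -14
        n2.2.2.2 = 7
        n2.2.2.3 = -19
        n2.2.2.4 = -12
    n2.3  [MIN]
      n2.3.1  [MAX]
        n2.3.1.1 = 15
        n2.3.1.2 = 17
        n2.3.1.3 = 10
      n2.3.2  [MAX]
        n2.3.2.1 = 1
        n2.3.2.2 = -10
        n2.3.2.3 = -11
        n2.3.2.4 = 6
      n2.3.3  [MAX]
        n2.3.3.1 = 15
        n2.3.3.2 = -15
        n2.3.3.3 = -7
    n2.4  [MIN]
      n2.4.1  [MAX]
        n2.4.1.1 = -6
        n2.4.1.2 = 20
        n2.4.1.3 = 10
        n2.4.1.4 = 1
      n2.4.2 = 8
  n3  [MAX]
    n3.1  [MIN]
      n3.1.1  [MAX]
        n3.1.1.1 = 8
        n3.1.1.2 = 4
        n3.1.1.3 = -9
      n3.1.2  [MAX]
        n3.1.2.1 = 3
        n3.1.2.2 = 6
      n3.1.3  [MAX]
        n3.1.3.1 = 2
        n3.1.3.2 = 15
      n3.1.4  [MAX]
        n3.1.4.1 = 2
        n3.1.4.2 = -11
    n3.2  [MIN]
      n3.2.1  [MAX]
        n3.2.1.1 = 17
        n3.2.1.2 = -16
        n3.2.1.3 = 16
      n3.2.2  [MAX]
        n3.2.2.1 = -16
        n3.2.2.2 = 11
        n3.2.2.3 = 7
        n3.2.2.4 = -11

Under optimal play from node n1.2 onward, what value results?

n1.2.1 (MAX): max(-19, -9, -17, 15) = 15
n1.2.2 (MAX): max(-2, -14, -9) = -2
n1.2 (MIN): min(15, -2) = -2

-2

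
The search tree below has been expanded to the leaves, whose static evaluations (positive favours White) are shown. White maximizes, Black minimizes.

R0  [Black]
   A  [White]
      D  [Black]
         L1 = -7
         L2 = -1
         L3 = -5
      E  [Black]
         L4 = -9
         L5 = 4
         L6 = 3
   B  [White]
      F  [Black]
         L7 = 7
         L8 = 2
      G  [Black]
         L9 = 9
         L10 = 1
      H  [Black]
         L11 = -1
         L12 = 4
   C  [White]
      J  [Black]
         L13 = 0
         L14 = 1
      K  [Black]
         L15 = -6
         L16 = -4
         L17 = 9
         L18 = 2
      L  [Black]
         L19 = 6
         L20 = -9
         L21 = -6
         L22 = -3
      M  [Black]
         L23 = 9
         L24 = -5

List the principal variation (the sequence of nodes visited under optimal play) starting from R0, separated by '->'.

D (Black): min(-7, -1, -5) = -7
E (Black): min(-9, 4, 3) = -9
A (White): max(-7, -9) = -7
F (Black): min(7, 2) = 2
G (Black): min(9, 1) = 1
H (Black): min(-1, 4) = -1
B (White): max(2, 1, -1) = 2
J (Black): min(0, 1) = 0
K (Black): min(-6, -4, 9, 2) = -6
L (Black): min(6, -9, -6, -3) = -9
M (Black): min(9, -5) = -5
C (White): max(0, -6, -9, -5) = 0
R0 (Black): min(-7, 2, 0) = -7
At R0, Black picks A (lowest: -7).
At A, White picks D (highest: -7).
At D, Black picks L1 (lowest: -7).
Terminal value -7.

R0 -> A -> D -> L1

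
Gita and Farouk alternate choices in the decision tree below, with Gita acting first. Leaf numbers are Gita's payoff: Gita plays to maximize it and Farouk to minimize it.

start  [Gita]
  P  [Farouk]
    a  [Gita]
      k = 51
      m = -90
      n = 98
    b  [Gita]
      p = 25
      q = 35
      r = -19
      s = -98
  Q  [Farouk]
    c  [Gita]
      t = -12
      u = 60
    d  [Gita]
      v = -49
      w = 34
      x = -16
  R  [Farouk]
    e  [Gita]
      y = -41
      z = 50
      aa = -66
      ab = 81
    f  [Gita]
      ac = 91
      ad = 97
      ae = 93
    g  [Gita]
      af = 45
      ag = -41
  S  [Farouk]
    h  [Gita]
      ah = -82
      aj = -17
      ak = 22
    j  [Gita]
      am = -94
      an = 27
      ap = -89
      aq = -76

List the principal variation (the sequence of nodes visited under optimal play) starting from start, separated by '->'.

a (Gita): max(51, -90, 98) = 98
b (Gita): max(25, 35, -19, -98) = 35
P (Farouk): min(98, 35) = 35
c (Gita): max(-12, 60) = 60
d (Gita): max(-49, 34, -16) = 34
Q (Farouk): min(60, 34) = 34
e (Gita): max(-41, 50, -66, 81) = 81
f (Gita): max(91, 97, 93) = 97
g (Gita): max(45, -41) = 45
R (Farouk): min(81, 97, 45) = 45
h (Gita): max(-82, -17, 22) = 22
j (Gita): max(-94, 27, -89, -76) = 27
S (Farouk): min(22, 27) = 22
start (Gita): max(35, 34, 45, 22) = 45
At start, Gita picks R (highest: 45).
At R, Farouk picks g (lowest: 45).
At g, Gita picks af (highest: 45).
Terminal value 45.

start -> R -> g -> af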